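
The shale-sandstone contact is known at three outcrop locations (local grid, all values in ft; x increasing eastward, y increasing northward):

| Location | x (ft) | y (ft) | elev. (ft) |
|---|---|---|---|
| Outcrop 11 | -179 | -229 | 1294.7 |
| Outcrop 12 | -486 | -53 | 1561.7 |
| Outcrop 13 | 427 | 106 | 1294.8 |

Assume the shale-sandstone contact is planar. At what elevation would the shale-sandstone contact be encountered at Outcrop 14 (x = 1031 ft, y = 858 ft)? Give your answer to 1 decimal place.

1617.9 ft

Two edge vectors: Outcrop 11→Outcrop 12 = (-307, 176, 267), Outcrop 11→Outcrop 13 = (606, 335, 0.1).
Normal n = (Outcrop 11→Outcrop 12) × (Outcrop 11→Outcrop 13) = (-89427.4, 161832.7, -209501).
So ∂z/∂x = −n_x/n_z = −0.426859 and ∂z/∂y = −n_y/n_z = 0.772467.
Intercept c from Outcrop 11: 1294.7 − 76.41 + 176.90 = 1395.19.
At (1031, 858): z = −440.1 + 662.8 + 1395.19 = 1617.9 ft.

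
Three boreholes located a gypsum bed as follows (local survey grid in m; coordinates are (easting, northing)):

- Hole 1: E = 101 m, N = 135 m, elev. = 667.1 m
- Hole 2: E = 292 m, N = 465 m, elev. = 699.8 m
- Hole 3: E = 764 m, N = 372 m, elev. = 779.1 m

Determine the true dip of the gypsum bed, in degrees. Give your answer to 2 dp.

9.56°

Let the plane be z = a·E + b·N + c.
Hole 2−Hole 1: 191a + 330b = 32.7;  Hole 3−Hole 1: 663a + 237b = 112.
Solving gives a = 0.16834, b = 0.00166.
Gradient magnitude |∇z| = √(a² + b²) = √(0.02834 + 0.00000) = 0.16834.
True dip = arctan(0.16834) = 9.56°, dipping toward W (azimuth ≈ 269°).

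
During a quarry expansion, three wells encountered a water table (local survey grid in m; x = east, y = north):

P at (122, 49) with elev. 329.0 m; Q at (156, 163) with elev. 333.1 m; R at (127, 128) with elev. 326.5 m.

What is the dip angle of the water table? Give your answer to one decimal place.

Two edge vectors: P→Q = (34, 114, 4.1), P→R = (5, 79, -2.5).
Normal n = (P→Q) × (P→R) = (-608.9, 105.5, 2116).
So ∂z/∂x = −n_x/n_z = 0.28776 and ∂z/∂y = −n_y/n_z = −0.04986.
Gradient magnitude |∇z| = √(a² + b²) = √(0.08281 + 0.00249) = 0.29205.
True dip = arctan(0.29205) = 16.3°, dipping toward W (azimuth ≈ 280°).

16.3°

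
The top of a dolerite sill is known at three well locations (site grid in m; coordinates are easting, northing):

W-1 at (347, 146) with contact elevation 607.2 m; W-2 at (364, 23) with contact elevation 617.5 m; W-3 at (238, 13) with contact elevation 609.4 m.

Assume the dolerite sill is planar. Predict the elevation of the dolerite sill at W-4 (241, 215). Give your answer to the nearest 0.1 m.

594.7 m

Two edge vectors: W-1→W-2 = (17, -123, 10.3), W-1→W-3 = (-109, -133, 2.2).
Normal n = (W-1→W-2) × (W-1→W-3) = (1099.3, -1160.1, -15668).
So ∂z/∂easting = −n_x/n_z = 0.07016 and ∂z/∂northing = −n_y/n_z = −0.07404.
Intercept c from W-1: 607.2 − 24.35 + 10.81 = 593.66.
At (241, 215): z = 16.9 − 15.9 + 593.66 = 594.7 m.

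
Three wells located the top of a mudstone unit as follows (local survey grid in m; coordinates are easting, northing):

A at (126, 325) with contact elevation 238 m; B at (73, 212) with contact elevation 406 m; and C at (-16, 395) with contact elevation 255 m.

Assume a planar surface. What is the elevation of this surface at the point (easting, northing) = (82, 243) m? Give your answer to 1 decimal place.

Two edge vectors: A→B = (-53, -113, 168), A→C = (-142, 70, 17).
Normal n = (A→B) × (A→C) = (-13681, -22955, -19756).
So ∂z/∂easting = −n_x/n_z = −0.69250 and ∂z/∂northing = −n_y/n_z = −1.16193.
Intercept c from A: 238 + 87.25 + 377.63 = 702.88.
At (82, 243): z = −56.8 − 282.3 + 702.88 = 363.7 m.

363.7 m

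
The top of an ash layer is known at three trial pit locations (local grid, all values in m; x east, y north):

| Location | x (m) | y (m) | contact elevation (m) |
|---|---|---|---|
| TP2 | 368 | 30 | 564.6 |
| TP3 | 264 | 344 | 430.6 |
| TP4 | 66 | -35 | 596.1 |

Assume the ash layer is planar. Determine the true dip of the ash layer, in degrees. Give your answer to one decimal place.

23.3°

Two edge vectors: TP2→TP3 = (-104, 314, -134), TP2→TP4 = (-302, -65, 31.5).
Normal n = (TP2→TP3) × (TP2→TP4) = (1181, 43744, 101588).
So ∂z/∂x = −n_x/n_z = −0.01163 and ∂z/∂y = −n_y/n_z = −0.43060.
Gradient magnitude |∇z| = √(a² + b²) = √(0.00014 + 0.18542) = 0.43076.
True dip = arctan(0.43076) = 23.3°, dipping toward N (azimuth ≈ 002°).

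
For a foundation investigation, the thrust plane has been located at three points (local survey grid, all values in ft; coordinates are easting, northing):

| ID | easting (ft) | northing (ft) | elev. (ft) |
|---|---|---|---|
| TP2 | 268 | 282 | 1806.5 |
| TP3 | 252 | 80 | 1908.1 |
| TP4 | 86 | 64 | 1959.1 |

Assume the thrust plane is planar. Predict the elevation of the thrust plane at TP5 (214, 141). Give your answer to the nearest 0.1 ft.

Two edge vectors: TP2→TP3 = (-16, -202, 101.6), TP2→TP4 = (-182, -218, 152.6).
Normal n = (TP2→TP3) × (TP2→TP4) = (-8676.4, -16049.6, -33276).
So ∂z/∂easting = −n_x/n_z = −0.26074 and ∂z/∂northing = −n_y/n_z = −0.48232.
Intercept c from TP2: 1806.5 + 69.88 + 136.01 = 2012.39.
At (214, 141): z = −55.8 − 68.0 + 2012.39 = 1888.6 ft.

1888.6 ft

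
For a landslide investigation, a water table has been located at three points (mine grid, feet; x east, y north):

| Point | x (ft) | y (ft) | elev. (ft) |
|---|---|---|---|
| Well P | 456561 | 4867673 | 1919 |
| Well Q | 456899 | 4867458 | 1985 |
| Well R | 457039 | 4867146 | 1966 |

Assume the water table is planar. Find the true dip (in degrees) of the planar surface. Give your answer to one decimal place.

21.2°

Let the plane be z = a·x + b·y + c.
Well Q−Well P: 338a − 215b = 66;  Well R−Well P: 478a − 527b = 47.
Solving gives a = 0.32747, b = 0.20784.
Gradient magnitude |∇z| = √(a² + b²) = √(0.10724 + 0.04320) = 0.38786.
True dip = arctan(0.38786) = 21.2°, dipping toward WSW (azimuth ≈ 238°).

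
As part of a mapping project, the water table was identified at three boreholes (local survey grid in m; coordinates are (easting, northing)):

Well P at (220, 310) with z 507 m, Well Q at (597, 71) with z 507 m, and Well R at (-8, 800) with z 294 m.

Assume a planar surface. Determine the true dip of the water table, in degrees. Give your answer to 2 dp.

36.13°

Let the plane be z = a·E + b·N + c.
Well Q−Well P: 377a − 239b = 0;  Well R−Well P: −228a + 490b = −213.
Solving gives a = −0.39088, b = −0.61657.
Gradient magnitude |∇z| = √(a² + b²) = √(0.15278 + 0.38016) = 0.73003.
True dip = arctan(0.73003) = 36.13°, dipping toward NNE (azimuth ≈ 032°).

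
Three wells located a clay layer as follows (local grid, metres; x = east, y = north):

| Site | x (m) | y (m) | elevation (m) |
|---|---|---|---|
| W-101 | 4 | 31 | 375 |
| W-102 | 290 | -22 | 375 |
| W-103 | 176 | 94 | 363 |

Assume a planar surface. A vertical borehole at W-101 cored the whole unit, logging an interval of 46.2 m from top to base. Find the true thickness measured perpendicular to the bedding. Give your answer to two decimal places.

45.82 m

Let the plane be z = a·x + b·y + c.
W-102−W-101: 286a − 53b = 0;  W-103−W-101: 172a + 63b = −12.
Solving gives a = −0.02344, b = −0.12648.
|∇z| = √(a²+b²) = 0.12864, so dip δ = arctan(0.12864) = 7.33°.
True thickness = vertical thickness × cos δ = 46.2 × cos 7.33° = 45.82 m.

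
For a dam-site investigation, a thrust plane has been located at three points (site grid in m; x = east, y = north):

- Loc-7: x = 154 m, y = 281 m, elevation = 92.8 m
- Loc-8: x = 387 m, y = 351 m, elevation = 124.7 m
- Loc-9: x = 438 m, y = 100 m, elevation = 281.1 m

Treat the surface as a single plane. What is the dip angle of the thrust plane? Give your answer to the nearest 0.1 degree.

32.6°

Two edge vectors: Loc-7→Loc-8 = (233, 70, 31.9), Loc-7→Loc-9 = (284, -181, 188.3).
Normal n = (Loc-7→Loc-8) × (Loc-7→Loc-9) = (18954.9, -34814.3, -62053).
So ∂z/∂x = −n_x/n_z = 0.30546 and ∂z/∂y = −n_y/n_z = −0.56104.
Gradient magnitude |∇z| = √(a² + b²) = √(0.09331 + 0.31477) = 0.63881.
True dip = arctan(0.63881) = 32.6°, dipping toward NNW (azimuth ≈ 331°).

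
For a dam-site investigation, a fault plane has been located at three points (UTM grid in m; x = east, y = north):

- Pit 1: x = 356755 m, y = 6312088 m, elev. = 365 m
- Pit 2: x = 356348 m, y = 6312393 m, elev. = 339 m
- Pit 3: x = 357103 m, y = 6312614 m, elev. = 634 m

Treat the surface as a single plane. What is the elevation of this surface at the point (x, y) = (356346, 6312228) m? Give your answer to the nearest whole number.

287 m

Two edge vectors: Pit 1→Pit 2 = (-407, 305, -26), Pit 1→Pit 3 = (348, 526, 269).
Normal n = (Pit 1→Pit 2) × (Pit 1→Pit 3) = (95721, 100435, -320222).
So ∂z/∂x = −n_x/n_z = 0.29892075 and ∂z/∂y = −n_y/n_z = 0.31364179.
Intercept c from Pit 1: 365 − 106641.47 − 1979734.55 = −2086011.03.
At (356346, 6312228): z = 106519.2 + 1979778.5 − 2086011.03 = 286.7 m.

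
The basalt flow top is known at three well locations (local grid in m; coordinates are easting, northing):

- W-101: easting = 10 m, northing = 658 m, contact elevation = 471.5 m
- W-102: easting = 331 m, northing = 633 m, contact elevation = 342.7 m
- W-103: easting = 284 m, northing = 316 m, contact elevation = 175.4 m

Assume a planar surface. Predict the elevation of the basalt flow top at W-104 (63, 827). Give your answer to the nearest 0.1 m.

Two edge vectors: W-101→W-102 = (321, -25, -128.8), W-101→W-103 = (274, -342, -296.1).
Normal n = (W-101→W-102) × (W-101→W-103) = (-36647.1, 59756.9, -102932).
So ∂z/∂easting = −n_x/n_z = −0.35603 and ∂z/∂northing = −n_y/n_z = 0.58055.
Intercept c from W-101: 471.5 + 3.56 − 382.00 = 93.06.
At (63, 827): z = −22.4 + 480.1 + 93.06 = 550.7 m.

550.7 m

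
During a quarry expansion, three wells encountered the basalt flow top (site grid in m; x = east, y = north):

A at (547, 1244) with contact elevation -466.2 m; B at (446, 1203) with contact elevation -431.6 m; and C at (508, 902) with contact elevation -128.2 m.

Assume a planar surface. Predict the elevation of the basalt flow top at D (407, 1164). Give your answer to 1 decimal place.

-395.2 m

Two edge vectors: A→B = (-101, -41, 34.6), A→C = (-39, -342, 338).
Normal n = (A→B) × (A→C) = (-2024.8, 32788.6, 32943).
So ∂z/∂x = −n_x/n_z = 0.061464 and ∂z/∂y = −n_y/n_z = −0.995313.
Intercept c from A: -466.2 − 33.62 + 1238.17 = 738.35.
At (407, 1164): z = 25.0 − 1158.5 + 738.35 = -395.2 m.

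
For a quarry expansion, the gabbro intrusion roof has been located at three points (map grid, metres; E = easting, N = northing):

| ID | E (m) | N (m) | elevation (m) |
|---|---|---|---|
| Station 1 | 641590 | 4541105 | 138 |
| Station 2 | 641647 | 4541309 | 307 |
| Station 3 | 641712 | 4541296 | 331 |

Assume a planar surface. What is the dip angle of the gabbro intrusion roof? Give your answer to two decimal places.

Two edge vectors: Station 1→Station 2 = (57, 204, 169), Station 1→Station 3 = (122, 191, 193).
Normal n = (Station 1→Station 2) × (Station 1→Station 3) = (7093, 9617, -14001).
So ∂z/∂E = −n_x/n_z = 0.50661 and ∂z/∂N = −n_y/n_z = 0.68688.
Gradient magnitude |∇z| = √(a² + b²) = √(0.25665 + 0.47180) = 0.85350.
True dip = arctan(0.85350) = 40.48°, dipping toward SW (azimuth ≈ 216°).

40.48°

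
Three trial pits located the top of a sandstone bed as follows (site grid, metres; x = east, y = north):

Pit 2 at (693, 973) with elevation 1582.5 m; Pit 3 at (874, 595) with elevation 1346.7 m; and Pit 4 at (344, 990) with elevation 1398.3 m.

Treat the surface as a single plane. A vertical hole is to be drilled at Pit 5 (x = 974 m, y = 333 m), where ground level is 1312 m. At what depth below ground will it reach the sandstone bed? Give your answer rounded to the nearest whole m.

143 m

Two edge vectors: Pit 2→Pit 3 = (181, -378, -235.8), Pit 2→Pit 4 = (-349, 17, -184.2).
Normal n = (Pit 2→Pit 3) × (Pit 2→Pit 4) = (73636.2, 115634.4, -128845).
So ∂z/∂x = −n_x/n_z = 0.57151 and ∂z/∂y = −n_y/n_z = 0.89747.
Intercept c from Pit 2: 1582.5 − 396.06 − 873.24 = 313.21.
At (974, 333): z_contact = 556.7 + 298.9 + 313.21 = 1168.7 m.
Depth below ground = 1312 − 1168.7 = 143 m.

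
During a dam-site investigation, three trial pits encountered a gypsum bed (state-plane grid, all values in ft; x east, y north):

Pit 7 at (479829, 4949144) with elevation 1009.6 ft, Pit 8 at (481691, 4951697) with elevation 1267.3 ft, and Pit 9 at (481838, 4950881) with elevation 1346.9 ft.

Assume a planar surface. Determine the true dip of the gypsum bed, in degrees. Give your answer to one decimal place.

12.7°

Two edge vectors: Pit 7→Pit 8 = (1862, 2553, 257.7), Pit 7→Pit 9 = (2009, 1737, 337.3).
Normal n = (Pit 7→Pit 8) × (Pit 7→Pit 9) = (413502, -110333.3, -1894683).
So ∂z/∂x = −n_x/n_z = 0.21824 and ∂z/∂y = −n_y/n_z = −0.05823.
Gradient magnitude |∇z| = √(a² + b²) = √(0.04763 + 0.00339) = 0.22588.
True dip = arctan(0.22588) = 12.7°, dipping toward WNW (azimuth ≈ 285°).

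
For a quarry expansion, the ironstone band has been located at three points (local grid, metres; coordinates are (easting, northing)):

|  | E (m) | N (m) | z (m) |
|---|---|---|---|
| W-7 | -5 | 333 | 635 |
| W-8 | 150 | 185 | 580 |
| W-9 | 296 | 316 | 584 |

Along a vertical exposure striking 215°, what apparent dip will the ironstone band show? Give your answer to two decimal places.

Let the plane be z = a·E + b·N + c.
W-8−W-7: 155a − 148b = −55;  W-9−W-7: 301a − 17b = −51.
Solving gives a = −0.15778, b = 0.20638.
Unit vector along 215° is (sin 215°, cos 215°) = (-0.5736, -0.8192).
Slope in that direction = a·(-0.5736) + b·(-0.8192) = −0.07856.
Apparent dip = arctan|0.07856| = 4.49° (true dip is 14.6°, so apparent ≤ true as expected).

4.49°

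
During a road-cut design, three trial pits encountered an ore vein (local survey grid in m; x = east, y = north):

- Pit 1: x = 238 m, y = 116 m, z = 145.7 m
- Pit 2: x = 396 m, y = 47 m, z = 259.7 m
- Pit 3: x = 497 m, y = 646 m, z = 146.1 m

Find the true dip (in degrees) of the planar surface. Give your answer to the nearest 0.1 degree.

Two edge vectors: Pit 1→Pit 2 = (158, -69, 114), Pit 1→Pit 3 = (259, 530, 0.4).
Normal n = (Pit 1→Pit 2) × (Pit 1→Pit 3) = (-60447.6, 29462.8, 101611).
So ∂z/∂x = −n_x/n_z = 0.59489 and ∂z/∂y = −n_y/n_z = −0.28996.
Gradient magnitude |∇z| = √(a² + b²) = √(0.35390 + 0.08407) = 0.66179.
True dip = arctan(0.66179) = 33.5°, dipping toward WNW (azimuth ≈ 296°).

33.5°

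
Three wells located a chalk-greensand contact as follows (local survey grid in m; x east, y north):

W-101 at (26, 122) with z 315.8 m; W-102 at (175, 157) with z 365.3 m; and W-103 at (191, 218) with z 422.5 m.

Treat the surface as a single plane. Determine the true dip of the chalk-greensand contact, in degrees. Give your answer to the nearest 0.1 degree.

42.4°

Two edge vectors: W-101→W-102 = (149, 35, 49.5), W-101→W-103 = (165, 96, 106.7).
Normal n = (W-101→W-102) × (W-101→W-103) = (-1017.5, -7730.8, 8529).
So ∂z/∂x = −n_x/n_z = 0.11930 and ∂z/∂y = −n_y/n_z = 0.90641.
Gradient magnitude |∇z| = √(a² + b²) = √(0.01423 + 0.82159) = 0.91423.
True dip = arctan(0.91423) = 42.4°, dipping toward S (azimuth ≈ 187°).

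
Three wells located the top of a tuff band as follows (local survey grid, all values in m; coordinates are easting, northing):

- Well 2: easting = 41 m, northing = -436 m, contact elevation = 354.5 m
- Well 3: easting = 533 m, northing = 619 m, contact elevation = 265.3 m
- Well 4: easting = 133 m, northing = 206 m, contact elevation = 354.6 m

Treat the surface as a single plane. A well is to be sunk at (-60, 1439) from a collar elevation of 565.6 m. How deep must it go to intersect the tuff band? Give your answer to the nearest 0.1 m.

Let the plane be z = a·easting + b·northing + c.
Well 3−Well 2: 492a + 1055b = −89.2;  Well 4−Well 2: 92a + 642b = 0.1.
Solving gives a = −0.262207, b = 0.037731.
Then c = 354.5 − a·41 − b·-436 = 381.70.
At (-60, 1439): z_contact = 15.73 + 54.29 + 381.70 = 451.73 m.
Depth below ground = 565.6 − 451.73 = 113.9 m.

113.9 m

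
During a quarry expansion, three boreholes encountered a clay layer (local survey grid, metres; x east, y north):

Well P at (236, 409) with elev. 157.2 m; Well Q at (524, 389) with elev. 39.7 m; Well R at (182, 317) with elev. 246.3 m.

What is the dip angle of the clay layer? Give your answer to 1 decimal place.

39.9°

Let the plane be z = a·x + b·y + c.
Well Q−Well P: 288a − 20b = −117.5;  Well R−Well P: −54a − 92b = 89.1.
Solving gives a = −0.45663, b = −0.70046.
Gradient magnitude |∇z| = √(a² + b²) = √(0.20851 + 0.49064) = 0.83615.
True dip = arctan(0.83615) = 39.9°, dipping toward NNE (azimuth ≈ 033°).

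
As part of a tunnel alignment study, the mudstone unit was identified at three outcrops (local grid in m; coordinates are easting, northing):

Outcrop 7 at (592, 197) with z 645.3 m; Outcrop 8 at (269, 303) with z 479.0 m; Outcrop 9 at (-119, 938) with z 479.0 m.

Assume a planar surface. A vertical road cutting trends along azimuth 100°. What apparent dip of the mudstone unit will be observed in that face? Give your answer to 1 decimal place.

Let the plane be z = a·easting + b·northing + c.
Outcrop 8−Outcrop 7: −323a + 106b = −166.3;  Outcrop 9−Outcrop 7: −711a + 741b = −166.3.
Solving gives a = 0.64400, b = 0.39350.
Unit vector along 100° is (sin 100°, cos 100°) = (0.9848, -0.1736).
Slope in that direction = a·(0.9848) + b·(-0.1736) = 0.56588.
Apparent dip = arctan|0.56588| = 29.5° (true dip is 37.0°, so apparent ≤ true as expected).

29.5°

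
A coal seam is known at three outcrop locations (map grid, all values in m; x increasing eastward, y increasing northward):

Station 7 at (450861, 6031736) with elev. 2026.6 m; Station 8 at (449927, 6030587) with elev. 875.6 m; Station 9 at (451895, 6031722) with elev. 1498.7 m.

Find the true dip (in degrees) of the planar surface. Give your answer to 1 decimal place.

56.0°

Two edge vectors: Station 7→Station 8 = (-934, -1149, -1151), Station 7→Station 9 = (1034, -14, -527.9).
Normal n = (Station 7→Station 8) × (Station 7→Station 9) = (590443.1, -1683192.6, 1201142).
So ∂z/∂x = −n_x/n_z = −0.49157 and ∂z/∂y = −n_y/n_z = 1.40133.
Gradient magnitude |∇z| = √(a² + b²) = √(0.24164 + 1.96372) = 1.48504.
True dip = arctan(1.48504) = 56.0°, dipping toward SSE (azimuth ≈ 161°).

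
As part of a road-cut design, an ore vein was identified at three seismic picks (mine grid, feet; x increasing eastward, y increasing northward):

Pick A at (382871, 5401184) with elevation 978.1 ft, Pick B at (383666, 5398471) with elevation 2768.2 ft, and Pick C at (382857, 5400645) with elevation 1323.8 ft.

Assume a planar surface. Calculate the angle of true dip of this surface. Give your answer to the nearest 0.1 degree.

32.8°

Let the plane be z = a·x + b·y + c.
Pick B−Pick A: 795a − 2713b = 1790.1;  Pick C−Pick A: −14a − 539b = 345.7.
Solving gives a = 0.05784, b = −0.64288.
Gradient magnitude |∇z| = √(a² + b²) = √(0.00335 + 0.41329) = 0.64547.
True dip = arctan(0.64547) = 32.8°, dipping toward N (azimuth ≈ 355°).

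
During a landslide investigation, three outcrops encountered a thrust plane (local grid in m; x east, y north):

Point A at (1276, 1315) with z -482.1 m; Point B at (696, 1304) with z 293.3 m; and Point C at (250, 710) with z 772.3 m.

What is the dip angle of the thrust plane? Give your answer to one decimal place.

53.6°

Two edge vectors: Point A→Point B = (-580, -11, 775.4), Point A→Point C = (-1026, -605, 1254.4).
Normal n = (Point A→Point B) × (Point A→Point C) = (455318.6, -68008.4, 339614).
So ∂z/∂x = −n_x/n_z = −1.34069 and ∂z/∂y = −n_y/n_z = 0.20025.
Gradient magnitude |∇z| = √(a² + b²) = √(1.79746 + 0.04010) = 1.35557.
True dip = arctan(1.35557) = 53.6°, dipping toward E (azimuth ≈ 098°).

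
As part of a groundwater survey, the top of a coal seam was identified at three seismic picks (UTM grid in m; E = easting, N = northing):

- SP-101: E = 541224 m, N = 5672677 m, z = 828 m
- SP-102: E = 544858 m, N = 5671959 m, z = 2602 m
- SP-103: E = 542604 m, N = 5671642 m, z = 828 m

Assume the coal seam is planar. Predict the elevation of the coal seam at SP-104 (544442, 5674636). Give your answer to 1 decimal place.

4691.9 m

Let the plane be z = a·E + b·N + c.
SP-102−SP-101: 3634a − 718b = 1774;  SP-103−SP-101: 1380a − 1035b = 0.
Solving gives a = 0.662764633, b = 0.883686177.
Then c = 828 − a·541224 − b·5672677 = −5370742.38.
At (544442, 5674636): z = 360836.9 + 5014597.4 − 5370742.38 = 4691.9 m.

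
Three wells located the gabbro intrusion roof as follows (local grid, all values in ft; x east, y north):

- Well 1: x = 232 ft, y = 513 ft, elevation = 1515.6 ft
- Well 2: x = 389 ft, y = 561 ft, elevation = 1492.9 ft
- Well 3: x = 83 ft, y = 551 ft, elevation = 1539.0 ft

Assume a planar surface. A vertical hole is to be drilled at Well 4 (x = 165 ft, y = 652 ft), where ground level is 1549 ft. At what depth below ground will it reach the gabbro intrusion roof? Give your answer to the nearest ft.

20 ft

Two edge vectors: Well 1→Well 2 = (157, 48, -22.7), Well 1→Well 3 = (-149, 38, 23.4).
Normal n = (Well 1→Well 2) × (Well 1→Well 3) = (1985.8, -291.5, 13118).
So ∂z/∂x = −n_x/n_z = −0.15138 and ∂z/∂y = −n_y/n_z = 0.02222.
Intercept c from Well 1: 1515.6 + 35.12 − 11.40 = 1539.32.
At (165, 652): z_contact = −25.0 + 14.5 + 1539.32 = 1528.8 ft.
Depth below ground = 1549 − 1528.8 = 20 ft.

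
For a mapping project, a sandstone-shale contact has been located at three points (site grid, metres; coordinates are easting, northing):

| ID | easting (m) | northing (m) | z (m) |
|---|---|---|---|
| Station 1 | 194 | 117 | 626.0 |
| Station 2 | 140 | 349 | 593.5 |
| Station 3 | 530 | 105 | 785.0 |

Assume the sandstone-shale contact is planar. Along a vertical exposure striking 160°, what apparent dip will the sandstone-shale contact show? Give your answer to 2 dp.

Two edge vectors: Station 1→Station 2 = (-54, 232, -32.5), Station 1→Station 3 = (336, -12, 159).
Normal n = (Station 1→Station 2) × (Station 1→Station 3) = (36498, -2334, -77304).
So ∂z/∂easting = −n_x/n_z = 0.47214 and ∂z/∂northing = −n_y/n_z = −0.03019.
Unit vector along 160° is (sin 160°, cos 160°) = (0.3420, -0.9397).
Slope in that direction = a·(0.3420) + b·(-0.9397) = 0.18985.
Apparent dip = arctan|0.18985| = 10.75° (true dip is 25.3°, so apparent ≤ true as expected).

10.75°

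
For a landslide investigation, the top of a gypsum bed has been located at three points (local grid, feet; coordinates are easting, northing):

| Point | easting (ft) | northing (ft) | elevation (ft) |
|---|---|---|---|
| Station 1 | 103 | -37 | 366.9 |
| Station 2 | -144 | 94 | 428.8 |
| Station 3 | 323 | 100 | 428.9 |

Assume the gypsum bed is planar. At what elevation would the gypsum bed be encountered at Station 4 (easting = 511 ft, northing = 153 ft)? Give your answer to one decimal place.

Let the plane be z = a·easting + b·northing + c.
Station 2−Station 1: −247a + 131b = 61.9;  Station 3−Station 1: 220a + 137b = 62.
Solving gives a = −0.00572, b = 0.46174.
Then c = 366.9 − a·103 − b·-37 = 384.57.
At (511, 153): z = −2.9 + 70.6 + 384.57 = 452.3 ft.

452.3 ft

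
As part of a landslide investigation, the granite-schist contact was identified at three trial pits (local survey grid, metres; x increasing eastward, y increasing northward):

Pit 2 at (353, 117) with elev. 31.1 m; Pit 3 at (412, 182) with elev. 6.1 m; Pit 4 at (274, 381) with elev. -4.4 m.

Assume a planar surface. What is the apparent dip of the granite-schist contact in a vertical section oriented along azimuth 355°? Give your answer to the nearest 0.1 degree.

10.1°

Let the plane be z = a·x + b·y + c.
Pit 3−Pit 2: 59a + 65b = −25;  Pit 4−Pit 2: −79a + 264b = −35.5.
Solving gives a = −0.20726, b = −0.19649.
Unit vector along 355° is (sin 355°, cos 355°) = (-0.0872, 0.9962).
Slope in that direction = a·(-0.0872) + b·(0.9962) = −0.17768.
Apparent dip = arctan|0.17768| = 10.1° (true dip is 15.9°, so apparent ≤ true as expected).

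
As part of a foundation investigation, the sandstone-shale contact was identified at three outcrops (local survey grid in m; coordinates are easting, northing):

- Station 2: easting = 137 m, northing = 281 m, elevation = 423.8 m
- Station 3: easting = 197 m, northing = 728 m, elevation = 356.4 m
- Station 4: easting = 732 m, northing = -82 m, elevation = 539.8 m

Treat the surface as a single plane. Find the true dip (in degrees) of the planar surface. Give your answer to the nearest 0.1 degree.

Let the plane be z = a·easting + b·northing + c.
Station 3−Station 2: 60a + 447b = −67.4;  Station 4−Station 2: 595a − 363b = 116.
Solving gives a = 0.09517, b = −0.16356.
Gradient magnitude |∇z| = √(a² + b²) = √(0.00906 + 0.02675) = 0.18923.
True dip = arctan(0.18923) = 10.7°, dipping toward NNW (azimuth ≈ 330°).

10.7°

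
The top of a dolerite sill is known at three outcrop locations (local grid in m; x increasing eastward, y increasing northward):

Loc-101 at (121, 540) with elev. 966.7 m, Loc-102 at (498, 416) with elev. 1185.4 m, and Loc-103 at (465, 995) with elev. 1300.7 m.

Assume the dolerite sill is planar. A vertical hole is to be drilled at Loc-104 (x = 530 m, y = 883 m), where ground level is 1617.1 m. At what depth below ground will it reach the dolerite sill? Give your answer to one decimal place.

Let the plane be z = a·x + b·y + c.
Loc-102−Loc-101: 377a − 124b = 218.7;  Loc-103−Loc-101: 344a + 455b = 334.
Solving gives a = 0.65794, b = 0.23664.
Then c = 966.7 − a·121 − b·540 = 759.31.
At (530, 883): z_contact = 348.71 + 208.95 + 759.31 = 1316.96 m.
Depth below ground = 1617.1 − 1316.96 = 300.1 m.

300.1 m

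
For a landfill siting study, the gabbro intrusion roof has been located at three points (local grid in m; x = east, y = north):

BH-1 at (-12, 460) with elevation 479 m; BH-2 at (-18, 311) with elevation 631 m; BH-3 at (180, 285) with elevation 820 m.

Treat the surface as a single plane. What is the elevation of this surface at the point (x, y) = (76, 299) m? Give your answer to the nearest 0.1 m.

720.4 m

Two edge vectors: BH-1→BH-2 = (-6, -149, 152), BH-1→BH-3 = (192, -175, 341).
Normal n = (BH-1→BH-2) × (BH-1→BH-3) = (-24209, 31230, 29658).
So ∂z/∂x = −n_x/n_z = 0.81627 and ∂z/∂y = −n_y/n_z = −1.05300.
Intercept c from BH-1: 479 + 9.80 + 484.38 = 973.18.
At (76, 299): z = 62.0 − 314.8 + 973.18 = 720.4 m.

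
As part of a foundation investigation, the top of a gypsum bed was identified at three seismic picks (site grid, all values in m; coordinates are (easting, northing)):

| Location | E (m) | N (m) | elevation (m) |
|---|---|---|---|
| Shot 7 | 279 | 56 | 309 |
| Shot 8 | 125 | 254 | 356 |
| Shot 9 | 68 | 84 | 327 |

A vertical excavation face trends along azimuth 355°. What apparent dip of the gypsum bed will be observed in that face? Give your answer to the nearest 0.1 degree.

Two edge vectors: Shot 7→Shot 8 = (-154, 198, 47), Shot 7→Shot 9 = (-211, 28, 18).
Normal n = (Shot 7→Shot 8) × (Shot 7→Shot 9) = (2248, -7145, 37466).
So ∂z/∂E = −n_x/n_z = −0.06000 and ∂z/∂N = −n_y/n_z = 0.19071.
Unit vector along 355° is (sin 355°, cos 355°) = (-0.0872, 0.9962).
Slope in that direction = a·(-0.0872) + b·(0.9962) = 0.19521.
Apparent dip = arctan|0.19521| = 11.0° (true dip is 11.3°, so apparent ≤ true as expected).

11.0°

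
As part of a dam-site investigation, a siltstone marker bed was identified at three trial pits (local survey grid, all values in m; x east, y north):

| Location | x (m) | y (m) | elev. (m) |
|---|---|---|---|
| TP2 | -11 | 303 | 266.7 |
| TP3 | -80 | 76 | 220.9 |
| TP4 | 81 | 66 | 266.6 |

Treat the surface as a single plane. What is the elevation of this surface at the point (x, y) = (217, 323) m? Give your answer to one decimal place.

335.3 m

Let the plane be z = a·x + b·y + c.
TP3−TP2: −69a − 227b = −45.8;  TP4−TP2: 92a − 237b = −0.1.
Solving gives a = 0.29089, b = 0.11334.
Then c = 266.7 − a·-11 − b·303 = 235.56.
At (217, 323): z = 63.1 + 36.6 + 235.56 = 335.3 m.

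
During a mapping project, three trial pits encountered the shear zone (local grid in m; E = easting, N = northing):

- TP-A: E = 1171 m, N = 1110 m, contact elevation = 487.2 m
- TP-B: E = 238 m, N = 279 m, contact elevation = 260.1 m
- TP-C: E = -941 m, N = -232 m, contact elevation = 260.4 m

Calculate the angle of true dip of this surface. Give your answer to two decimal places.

30.15°

Two edge vectors: TP-A→TP-B = (-933, -831, -227.1), TP-A→TP-C = (-2112, -1342, -226.8).
Normal n = (TP-A→TP-B) × (TP-A→TP-C) = (-116297.4, 268030.8, -502986).
So ∂z/∂E = −n_x/n_z = −0.23121 and ∂z/∂N = −n_y/n_z = 0.53288.
Gradient magnitude |∇z| = √(a² + b²) = √(0.05346 + 0.28396) = 0.58088.
True dip = arctan(0.58088) = 30.15°, dipping toward SSE (azimuth ≈ 157°).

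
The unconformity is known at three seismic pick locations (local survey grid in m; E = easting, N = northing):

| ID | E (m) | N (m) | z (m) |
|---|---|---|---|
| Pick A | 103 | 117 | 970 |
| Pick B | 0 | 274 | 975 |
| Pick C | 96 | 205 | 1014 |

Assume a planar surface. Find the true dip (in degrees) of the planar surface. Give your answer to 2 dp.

44.68°

Let the plane be z = a·E + b·N + c.
Pick B−Pick A: −103a + 157b = 5;  Pick C−Pick A: −7a + 88b = 44.
Solving gives a = 0.81205, b = 0.56460.
Gradient magnitude |∇z| = √(a² + b²) = √(0.65943 + 0.31877) = 0.98904.
True dip = arctan(0.98904) = 44.68°, dipping toward SW (azimuth ≈ 235°).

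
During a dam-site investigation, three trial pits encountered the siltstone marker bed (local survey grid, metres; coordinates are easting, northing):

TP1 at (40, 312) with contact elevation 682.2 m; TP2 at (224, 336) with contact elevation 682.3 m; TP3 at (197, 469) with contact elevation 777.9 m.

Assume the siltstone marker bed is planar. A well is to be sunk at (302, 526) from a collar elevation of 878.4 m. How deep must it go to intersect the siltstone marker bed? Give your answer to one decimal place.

70.1 m

Let the plane be z = a·easting + b·northing + c.
TP2−TP1: 184a + 24b = 0.1;  TP3−TP1: 157a + 157b = 95.7.
Solving gives a = −0.09081, b = 0.70036.
Then c = 682.2 − a·40 − b·312 = 467.32.
At (302, 526): z_contact = −27.42 + 368.39 + 467.32 = 808.29 m.
Depth below ground = 878.4 − 808.29 = 70.1 m.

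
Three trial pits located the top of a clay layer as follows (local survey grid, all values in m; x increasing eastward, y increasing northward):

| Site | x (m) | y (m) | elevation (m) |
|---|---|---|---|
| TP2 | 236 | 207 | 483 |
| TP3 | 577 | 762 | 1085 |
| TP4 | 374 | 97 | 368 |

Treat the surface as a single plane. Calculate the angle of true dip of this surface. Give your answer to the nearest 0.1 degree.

47.0°

Two edge vectors: TP2→TP3 = (341, 555, 602), TP2→TP4 = (138, -110, -115).
Normal n = (TP2→TP3) × (TP2→TP4) = (2395, 122291, -114100).
So ∂z/∂x = −n_x/n_z = 0.02099 and ∂z/∂y = −n_y/n_z = 1.07179.
Gradient magnitude |∇z| = √(a² + b²) = √(0.00044 + 1.14873) = 1.07199.
True dip = arctan(1.07199) = 47.0°, dipping toward S (azimuth ≈ 181°).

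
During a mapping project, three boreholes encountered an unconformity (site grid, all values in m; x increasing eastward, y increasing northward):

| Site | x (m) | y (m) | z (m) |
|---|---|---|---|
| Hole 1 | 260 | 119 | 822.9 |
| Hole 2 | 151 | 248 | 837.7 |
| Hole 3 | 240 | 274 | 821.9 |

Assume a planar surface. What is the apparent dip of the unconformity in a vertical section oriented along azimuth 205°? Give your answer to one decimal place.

5.6°

Two edge vectors: Hole 1→Hole 2 = (-109, 129, 14.8), Hole 1→Hole 3 = (-20, 155, -1).
Normal n = (Hole 1→Hole 2) × (Hole 1→Hole 3) = (-2423, -405, -14315).
So ∂z/∂x = −n_x/n_z = −0.16926 and ∂z/∂y = −n_y/n_z = −0.02829.
Unit vector along 205° is (sin 205°, cos 205°) = (-0.4226, -0.9063).
Slope in that direction = a·(-0.4226) + b·(-0.9063) = 0.09717.
Apparent dip = arctan|0.09717| = 5.6° (true dip is 9.7°, so apparent ≤ true as expected).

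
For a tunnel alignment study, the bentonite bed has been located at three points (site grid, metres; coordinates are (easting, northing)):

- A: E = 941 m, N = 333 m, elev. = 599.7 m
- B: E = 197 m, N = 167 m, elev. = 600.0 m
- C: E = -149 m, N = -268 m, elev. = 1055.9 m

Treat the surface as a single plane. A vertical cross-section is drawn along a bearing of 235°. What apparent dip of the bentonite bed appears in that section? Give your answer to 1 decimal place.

26.5°

Let the plane be z = a·E + b·N + c.
B−A: −744a − 166b = 0.3;  C−A: −1090a − 601b = 456.2.
Solving gives a = 0.28380, b = −1.27378.
Unit vector along 235° is (sin 235°, cos 235°) = (-0.8192, -0.5736).
Slope in that direction = a·(-0.8192) + b·(-0.5736) = 0.49814.
Apparent dip = arctan|0.49814| = 26.5° (true dip is 52.5°, so apparent ≤ true as expected).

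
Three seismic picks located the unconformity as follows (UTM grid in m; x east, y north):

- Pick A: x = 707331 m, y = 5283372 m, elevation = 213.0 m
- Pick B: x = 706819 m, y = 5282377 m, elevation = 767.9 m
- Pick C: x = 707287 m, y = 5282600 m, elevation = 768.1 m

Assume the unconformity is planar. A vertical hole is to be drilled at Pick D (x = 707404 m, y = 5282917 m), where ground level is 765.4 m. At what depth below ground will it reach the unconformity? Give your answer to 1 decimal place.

Two edge vectors: Pick A→Pick B = (-512, -995, 554.9), Pick A→Pick C = (-44, -772, 555.1).
Normal n = (Pick A→Pick B) × (Pick A→Pick C) = (-123941.7, 259795.6, 351484).
So ∂z/∂x = −n_x/n_z = 0.352624017 and ∂z/∂y = −n_y/n_z = −0.739139193.
Intercept c from Pick A: 213 − 249421.90 + 3905147.31 = 3655938.42.
At (707404, 5282917): z_contact = 249447.64 − 3904811.01 + 3655938.42 = 575.05 m.
Depth below ground = 765.4 − 575.05 = 190.4 m.

190.4 m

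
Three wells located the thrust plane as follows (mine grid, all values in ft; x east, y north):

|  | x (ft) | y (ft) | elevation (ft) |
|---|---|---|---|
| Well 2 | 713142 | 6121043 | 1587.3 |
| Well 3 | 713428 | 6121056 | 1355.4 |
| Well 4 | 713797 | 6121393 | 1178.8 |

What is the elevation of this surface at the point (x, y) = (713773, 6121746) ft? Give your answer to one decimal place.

Let the plane be z = a·x + b·y + c.
Well 3−Well 2: 286a + 13b = −231.9;  Well 4−Well 2: 655a + 350b = −408.5.
Solving gives a = −0.828241524, b = 0.382851995.
Then c = 1587.3 − a·713142 − b·6121043 = −1751212.41.
At (713773, 6121746): z = −591176.4 + 2343722.7 − 1751212.41 = 1333.8 ft.

1333.8 ft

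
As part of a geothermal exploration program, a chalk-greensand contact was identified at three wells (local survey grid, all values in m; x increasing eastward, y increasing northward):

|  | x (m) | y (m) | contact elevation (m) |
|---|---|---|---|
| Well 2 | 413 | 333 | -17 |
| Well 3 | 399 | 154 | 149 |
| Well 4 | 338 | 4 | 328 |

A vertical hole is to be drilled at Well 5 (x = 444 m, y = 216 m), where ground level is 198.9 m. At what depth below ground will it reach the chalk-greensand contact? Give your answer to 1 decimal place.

139.9 m

Let the plane be z = a·x + b·y + c.
Well 3−Well 2: −14a − 179b = 166;  Well 4−Well 2: −75a − 329b = 345.
Solving gives a = −0.80973, b = −0.86404.
Then c = -17 − a·413 − b·333 = 605.14.
At (444, 216): z_contact = −359.52 − 186.63 + 605.14 = 58.99 m.
Depth below ground = 198.9 − 58.99 = 139.9 m.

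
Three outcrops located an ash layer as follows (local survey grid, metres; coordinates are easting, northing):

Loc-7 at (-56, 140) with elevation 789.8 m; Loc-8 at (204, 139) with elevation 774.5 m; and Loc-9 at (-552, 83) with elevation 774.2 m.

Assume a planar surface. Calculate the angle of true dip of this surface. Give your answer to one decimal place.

Two edge vectors: Loc-7→Loc-8 = (260, -1, -15.3), Loc-7→Loc-9 = (-496, -57, -15.6).
Normal n = (Loc-7→Loc-8) × (Loc-7→Loc-9) = (-856.5, 11644.8, -15316).
So ∂z/∂easting = −n_x/n_z = −0.05592 and ∂z/∂northing = −n_y/n_z = 0.76030.
Gradient magnitude |∇z| = √(a² + b²) = √(0.00313 + 0.57806) = 0.76236.
True dip = arctan(0.76236) = 37.3°, dipping toward S (azimuth ≈ 176°).

37.3°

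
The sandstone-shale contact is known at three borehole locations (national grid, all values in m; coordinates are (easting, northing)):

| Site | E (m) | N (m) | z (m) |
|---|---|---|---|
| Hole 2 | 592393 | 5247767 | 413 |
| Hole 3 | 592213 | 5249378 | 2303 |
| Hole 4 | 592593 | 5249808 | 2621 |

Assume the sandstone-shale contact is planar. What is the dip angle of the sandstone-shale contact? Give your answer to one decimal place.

50.3°

Two edge vectors: Hole 2→Hole 3 = (-180, 1611, 1890), Hole 2→Hole 4 = (200, 2041, 2208).
Normal n = (Hole 2→Hole 3) × (Hole 2→Hole 4) = (-300402, 775440, -689580).
So ∂z/∂E = −n_x/n_z = −0.43563 and ∂z/∂N = −n_y/n_z = 1.12451.
Gradient magnitude |∇z| = √(a² + b²) = √(0.18977 + 1.26452) = 1.20594.
True dip = arctan(1.20594) = 50.3°, dipping toward SSE (azimuth ≈ 159°).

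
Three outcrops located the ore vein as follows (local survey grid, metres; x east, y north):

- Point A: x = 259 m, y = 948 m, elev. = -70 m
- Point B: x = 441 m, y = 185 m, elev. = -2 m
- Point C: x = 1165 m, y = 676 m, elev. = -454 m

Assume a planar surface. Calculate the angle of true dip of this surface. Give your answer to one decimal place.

Let the plane be z = a·x + b·y + c.
Point B−Point A: 182a − 763b = 68;  Point C−Point A: 906a − 272b = −384.
Solving gives a = −0.48535, b = −0.20489.
Gradient magnitude |∇z| = √(a² + b²) = √(0.23557 + 0.04198) = 0.52683.
True dip = arctan(0.52683) = 27.8°, dipping toward ENE (azimuth ≈ 067°).

27.8°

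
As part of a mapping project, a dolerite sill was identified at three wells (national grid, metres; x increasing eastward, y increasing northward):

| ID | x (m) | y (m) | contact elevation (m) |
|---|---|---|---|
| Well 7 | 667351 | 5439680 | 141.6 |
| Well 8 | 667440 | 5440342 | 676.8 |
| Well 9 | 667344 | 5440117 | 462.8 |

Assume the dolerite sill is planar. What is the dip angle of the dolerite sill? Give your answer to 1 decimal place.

41.6°

Two edge vectors: Well 7→Well 8 = (89, 662, 535.2), Well 7→Well 9 = (-7, 437, 321.2).
Normal n = (Well 7→Well 8) × (Well 7→Well 9) = (-21248, -32333.2, 43527).
So ∂z/∂x = −n_x/n_z = 0.48816 and ∂z/∂y = −n_y/n_z = 0.74283.
Gradient magnitude |∇z| = √(a² + b²) = √(0.23830 + 0.55180) = 0.88887.
True dip = arctan(0.88887) = 41.6°, dipping toward SSW (azimuth ≈ 213°).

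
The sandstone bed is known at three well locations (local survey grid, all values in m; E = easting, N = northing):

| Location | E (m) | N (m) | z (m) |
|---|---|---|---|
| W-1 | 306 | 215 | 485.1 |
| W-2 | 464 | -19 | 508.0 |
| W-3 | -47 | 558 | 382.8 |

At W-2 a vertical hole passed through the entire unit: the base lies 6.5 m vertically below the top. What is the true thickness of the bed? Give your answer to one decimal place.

Let the plane be z = a·E + b·N + c.
W-2−W-1: 158a − 234b = 22.9;  W-3−W-1: −353a + 343b = −102.3.
Solving gives a = 0.56616, b = 0.28442.
|∇z| = √(a²+b²) = 0.63359, so dip δ = arctan(0.63359) = 32.36°.
True thickness = vertical thickness × cos δ = 6.5 × cos 32.36° = 5.5 m.

5.5 m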